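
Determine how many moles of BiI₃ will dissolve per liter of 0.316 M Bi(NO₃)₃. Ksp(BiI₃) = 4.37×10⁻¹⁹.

3.71×10⁻⁷ M

BiI₃(s) ⇌ Bi³⁺(aq) + 3 I⁻(aq)
The solution already contains Bi³⁺ at 0.316 M. Let s be the molar solubility of BiI₃.
[Bi³⁺] ≈ 0.316 M (common ion dominates); [I⁻] = 3s.
Ksp = [Bi³⁺][I⁻]^3 = (0.316)(3s)^3
(3s)^3 = 4.37×10⁻¹⁹ / (0.316) = 1.38×10⁻¹⁸
s = 3.71×10⁻⁷ M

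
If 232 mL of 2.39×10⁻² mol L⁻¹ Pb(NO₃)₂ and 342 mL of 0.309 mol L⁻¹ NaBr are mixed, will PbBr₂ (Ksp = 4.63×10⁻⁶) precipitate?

Total volume after mixing = 232 + 342 = 574 mL.
[Pb²⁺] = (2.39×10⁻²)(232)/574 = 9.66×10⁻³ mol L⁻¹
[Br⁻] = (0.309)(342)/574 = 0.184 mol L⁻¹
Q = [Pb²⁺][Br⁻]^2 = 3.27×10⁻⁴
Q = 3.27×10⁻⁴ > Ksp = 4.63×10⁻⁶, so the solution is supersaturated and PbBr₂ precipitates.

Yes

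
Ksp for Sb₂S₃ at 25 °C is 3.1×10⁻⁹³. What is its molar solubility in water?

Sb₂S₃(s) ⇌ 2 Sb³⁺(aq) + 3 S²⁻(aq)
For each mole of Sb₂S₃ that dissolves per liter, [Sb³⁺] = 2s and [S²⁻] = 3s; let s denote this solubility.
Ksp = [Sb³⁺]^2[S²⁻]^3 = (2s)^2 · (3s)^3 = 108s^5
108s^5 = 3.1×10⁻⁹³  ⇒  s^5 = 2.9×10⁻⁹⁵
s = 1.2×10⁻¹⁹ M

1.2×10⁻¹⁹ M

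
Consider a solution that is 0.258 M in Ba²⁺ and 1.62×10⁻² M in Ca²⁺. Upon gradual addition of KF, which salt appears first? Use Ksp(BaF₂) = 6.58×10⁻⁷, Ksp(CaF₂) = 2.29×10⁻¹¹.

The threshold for precipitation is Q = Ksp.
For BaF₂: [F⁻] = (Ksp/[Ba²⁺])^(1/2) = 1.60×10⁻³ M
For CaF₂: [F⁻] = (Ksp/[Ca²⁺])^(1/2) = 3.76×10⁻⁵ M
CaF₂ requires the lower [F⁻], so it precipitates first.

CaF₂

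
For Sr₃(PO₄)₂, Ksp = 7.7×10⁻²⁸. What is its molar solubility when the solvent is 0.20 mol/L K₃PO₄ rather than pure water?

8.9×10⁻¹⁰ M

Sr₃(PO₄)₂(s) ⇌ 3 Sr²⁺(aq) + 2 PO₄³⁻(aq)
With PO₄³⁻ already at 0.20 mol/L and s small, take [PO₄³⁻] ≈ 0.20 mol/L and [Sr²⁺] = 3s.
Ksp = [Sr²⁺]^3[PO₄³⁻]^2 = (3s)^3(0.20)^2
(3s)^3 = 7.7×10⁻²⁸ / (0.20)^2 = 1.9×10⁻²⁶
s = 8.9×10⁻¹⁰ mol/L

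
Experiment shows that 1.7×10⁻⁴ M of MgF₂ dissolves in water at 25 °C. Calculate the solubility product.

Ksp = 2.0×10⁻¹¹

MgF₂(s) ⇌ Mg²⁺(aq) + 2 F⁻(aq)
For each mole of MgF₂ that dissolves per liter, [Mg²⁺] = s and [F⁻] = 2s; let s denote this solubility.
Ksp = [Mg²⁺][F⁻]^2 = s · (2s)^2 = 4s^3
Ksp = 4 × (1.7×10⁻⁴)^3 = 2.0×10⁻¹¹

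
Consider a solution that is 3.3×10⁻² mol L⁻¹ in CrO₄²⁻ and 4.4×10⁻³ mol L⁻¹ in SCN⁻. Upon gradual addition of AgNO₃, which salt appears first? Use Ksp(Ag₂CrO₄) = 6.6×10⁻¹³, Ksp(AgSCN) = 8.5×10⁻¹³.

Each salt precipitates once Q = Ksp for that salt.
For Ag₂CrO₄: [Ag⁺] = (Ksp/[CrO₄²⁻])^(1/2) = 4.5×10⁻⁶ mol L⁻¹
For AgSCN: [Ag⁺] = (Ksp/[SCN⁻]) = 1.9×10⁻¹⁰ mol L⁻¹
The smaller threshold [Ag⁺] is reached first, so AgSCN precipitates first.

AgSCN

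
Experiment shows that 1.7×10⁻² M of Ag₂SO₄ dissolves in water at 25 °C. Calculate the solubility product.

Ag₂SO₄(s) ⇌ 2 Ag⁺(aq) + SO₄²⁻(aq)
If s mol/L of Ag₂SO₄ dissolves, [Ag⁺] = 2s and [SO₄²⁻] = s.
Ksp = [Ag⁺]^2[SO₄²⁻] = (2s)^2 · s = 4s^3
Ksp = 4 × (1.7×10⁻²)^3 = 2.0×10⁻⁵

Ksp = 2.0×10⁻⁵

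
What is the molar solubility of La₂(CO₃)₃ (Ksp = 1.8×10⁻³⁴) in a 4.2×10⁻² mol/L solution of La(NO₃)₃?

1.6×10⁻¹¹ M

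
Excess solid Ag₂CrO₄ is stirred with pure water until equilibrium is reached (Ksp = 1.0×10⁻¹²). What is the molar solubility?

Ag₂CrO₄(s) ⇌ 2 Ag⁺(aq) + CrO₄²⁻(aq)
With molar solubility s: [Ag⁺] = 2s, [CrO₄²⁻] = s.
Ksp = [Ag⁺]^2[CrO₄²⁻] = (2s)^2 · s = 4s^3
4s^3 = 1.0×10⁻¹²  ⇒  s^3 = 2.5×10⁻¹³
s = 6.3×10⁻⁵ mol/L

6.3×10⁻⁵ M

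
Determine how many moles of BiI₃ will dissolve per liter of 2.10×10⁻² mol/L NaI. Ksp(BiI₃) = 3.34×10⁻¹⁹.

3.61×10⁻¹⁴ M

BiI₃(s) ⇌ Bi³⁺(aq) + 3 I⁻(aq)
Let s be the solubility of BiI₃ here. The common ion gives [I⁻] ≈ 2.10×10⁻² mol/L, and [Bi³⁺] = s.
Ksp = [Bi³⁺][I⁻]^3 = s(2.10×10⁻²)^3
s = 3.34×10⁻¹⁹ / (2.10×10⁻²)^3 = 3.61×10⁻¹⁴
s = 3.61×10⁻¹⁴ mol/L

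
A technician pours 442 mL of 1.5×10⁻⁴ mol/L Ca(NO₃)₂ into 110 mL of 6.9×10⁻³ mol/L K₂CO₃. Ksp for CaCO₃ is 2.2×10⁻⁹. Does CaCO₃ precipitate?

Yes

After mixing, V = 442 mL + 110 mL = 552 mL.
[Ca²⁺] = (1.5×10⁻⁴)(442)/552 = 1.2×10⁻⁴ mol/L
[CO₃²⁻] = (6.9×10⁻³)(110)/552 = 1.4×10⁻³ mol/L
Q = [Ca²⁺][CO₃²⁻] = 1.7×10⁻⁷
Q = 1.7×10⁻⁷ > Ksp = 2.2×10⁻⁹, so the solution is supersaturated and CaCO₃ precipitates.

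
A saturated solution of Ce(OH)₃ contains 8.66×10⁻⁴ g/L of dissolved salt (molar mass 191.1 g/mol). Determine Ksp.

Ksp = 1.14×10⁻²⁰

Molar solubility s = (8.66×10⁻⁴ g/L) / (191.1 g/mol) = 4.5317×10⁻⁶ mol/L
Ce(OH)₃(s) ⇌ Ce³⁺(aq) + 3 OH⁻(aq)
If s mol/L of Ce(OH)₃ dissolves, [Ce³⁺] = s and [OH⁻] = 3s.
Ksp = [Ce³⁺][OH⁻]^3 = s · (3s)^3 = 27s^4
Ksp = 27 × (4.5317×10⁻⁶)^4 = 1.14×10⁻²⁰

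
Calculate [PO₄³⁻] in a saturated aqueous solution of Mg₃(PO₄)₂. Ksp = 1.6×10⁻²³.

2.2×10⁻⁵ M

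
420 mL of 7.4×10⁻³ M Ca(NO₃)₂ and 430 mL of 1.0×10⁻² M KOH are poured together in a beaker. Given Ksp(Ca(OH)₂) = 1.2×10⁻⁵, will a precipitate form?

No

After mixing, V = 420 mL + 430 mL = 850 mL.
[Ca²⁺] = (7.4×10⁻³)(420)/850 = 3.7×10⁻³ M
[OH⁻] = (1.0×10⁻²)(430)/850 = 5.1×10⁻³ M
Q = [Ca²⁺][OH⁻]^2 = 9.4×10⁻⁸
Q < Ksp (9.4×10⁻⁸ vs 1.2×10⁻⁵); the solution remains unsaturated and no precipitate forms.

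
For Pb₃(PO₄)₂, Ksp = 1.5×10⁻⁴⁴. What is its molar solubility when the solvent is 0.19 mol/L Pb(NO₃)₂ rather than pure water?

Pb₃(PO₄)₂(s) ⇌ 3 Pb²⁺(aq) + 2 PO₄³⁻(aq)
With Pb²⁺ already at 0.19 mol/L and s small, take [Pb²⁺] ≈ 0.19 mol/L and [PO₄³⁻] = 2s.
Ksp = [Pb²⁺]^3[PO₄³⁻]^2 = (0.19)^3(2s)^2
(2s)^2 = 1.5×10⁻⁴⁴ / (0.19)^3 = 2.2×10⁻⁴²
s = 7.4×10⁻²² mol/L

7.4×10⁻²² M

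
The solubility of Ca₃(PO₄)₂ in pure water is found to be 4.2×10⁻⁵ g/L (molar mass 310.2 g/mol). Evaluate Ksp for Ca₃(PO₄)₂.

Ksp = 4.9×10⁻³³

Convert to molarity: s = 4.2×10⁻⁵ / 310.2 = 1.354×10⁻⁷ mol/L
Ca₃(PO₄)₂(s) ⇌ 3 Ca²⁺(aq) + 2 PO₄³⁻(aq)
With molar solubility s: [Ca²⁺] = 3s, [PO₄³⁻] = 2s.
Ksp = [Ca²⁺]^3[PO₄³⁻]^2 = (3s)^3 · (2s)^2 = 108s^5
Ksp = 108 × (1.354×10⁻⁷)^5 = 4.9×10⁻³³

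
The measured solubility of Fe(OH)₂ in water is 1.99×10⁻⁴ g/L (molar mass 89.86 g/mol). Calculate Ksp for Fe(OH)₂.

Ksp = 4.34×10⁻¹⁷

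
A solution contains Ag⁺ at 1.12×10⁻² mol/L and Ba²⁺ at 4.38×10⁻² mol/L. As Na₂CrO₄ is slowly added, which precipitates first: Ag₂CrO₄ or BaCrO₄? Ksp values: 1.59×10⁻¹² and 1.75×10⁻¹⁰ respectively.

BaCrO₄

A salt starts to precipitate once the ion product Q reaches its Ksp.
For Ag₂CrO₄: [CrO₄²⁻] = (Ksp/[Ag⁺]^2) = 1.27×10⁻⁸ mol/L
For BaCrO₄: [CrO₄²⁻] = (Ksp/[Ba²⁺]) = 4.00×10⁻⁹ mol/L
BaCrO₄ requires the lower [CrO₄²⁻], so it precipitates first.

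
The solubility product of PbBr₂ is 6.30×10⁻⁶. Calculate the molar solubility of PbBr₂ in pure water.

1.16×10⁻² M

PbBr₂(s) ⇌ Pb²⁺(aq) + 2 Br⁻(aq)
With molar solubility s: [Pb²⁺] = s, [Br⁻] = 2s.
Ksp = [Pb²⁺][Br⁻]^2 = s · (2s)^2 = 4s^3
4s^3 = 6.30×10⁻⁶  ⇒  s^3 = 1.58×10⁻⁶
s = 1.16×10⁻² mol/L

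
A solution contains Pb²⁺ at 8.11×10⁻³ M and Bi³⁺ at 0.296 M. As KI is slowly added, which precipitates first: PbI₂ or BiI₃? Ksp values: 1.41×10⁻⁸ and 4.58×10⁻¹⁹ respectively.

The threshold for precipitation is Q = Ksp.
For PbI₂: [I⁻] = (Ksp/[Pb²⁺])^(1/2) = 1.32×10⁻³ M
For BiI₃: [I⁻] = (Ksp/[Bi³⁺])^(1/3) = 1.16×10⁻⁶ M
The smaller threshold [I⁻] is reached first, so BiI₃ precipitates first.

BiI₃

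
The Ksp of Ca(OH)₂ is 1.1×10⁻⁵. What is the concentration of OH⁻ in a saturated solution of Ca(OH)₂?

2.8×10⁻² M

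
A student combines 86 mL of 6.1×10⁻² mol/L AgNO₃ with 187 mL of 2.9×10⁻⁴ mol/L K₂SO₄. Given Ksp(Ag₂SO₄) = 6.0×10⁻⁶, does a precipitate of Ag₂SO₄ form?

No

Total volume after mixing = 86 + 187 = 273 mL.
[Ag⁺] = (6.1×10⁻²)(86)/273 = 1.9×10⁻² mol/L
[SO₄²⁻] = (2.9×10⁻⁴)(187)/273 = 2.0×10⁻⁴ mol/L
Q = [Ag⁺]^2[SO₄²⁻] = 7.3×10⁻⁸
Q < Ksp (7.3×10⁻⁸ vs 6.0×10⁻⁶); the solution remains unsaturated and no precipitate forms.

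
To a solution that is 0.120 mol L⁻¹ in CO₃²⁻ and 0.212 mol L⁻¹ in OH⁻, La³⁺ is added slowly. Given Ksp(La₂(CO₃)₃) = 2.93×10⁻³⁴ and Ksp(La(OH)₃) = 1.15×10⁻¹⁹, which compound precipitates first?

Precipitation begins when Q = Ksp.
For La₂(CO₃)₃: [La³⁺] = (Ksp/[CO₃²⁻]^3)^(1/2) = 4.12×10⁻¹⁶ mol L⁻¹
For La(OH)₃: [La³⁺] = (Ksp/[OH⁻]^3) = 1.21×10⁻¹⁷ mol L⁻¹
La(OH)₃ requires the lower [La³⁺], so it precipitates first.

La(OH)₃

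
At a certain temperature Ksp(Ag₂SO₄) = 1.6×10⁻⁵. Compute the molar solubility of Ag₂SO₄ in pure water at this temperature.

1.6×10⁻² M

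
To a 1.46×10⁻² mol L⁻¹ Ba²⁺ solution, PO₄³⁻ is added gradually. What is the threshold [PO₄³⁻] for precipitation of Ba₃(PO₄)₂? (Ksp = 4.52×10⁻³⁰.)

Precipitation begins when Q = Ksp.
Ba₃(PO₄)₂(s) ⇌ 3 Ba²⁺(aq) + 2 PO₄³⁻(aq)
Ksp = [Ba²⁺]^3[PO₄³⁻]^2 = [PO₄³⁻]^2(1.46×10⁻²)^3
[PO₄³⁻]^2 = 4.52×10⁻³⁰ / (1.46×10⁻²)^3 = 1.45×10⁻²⁴
[PO₄³⁻] = 1.21×10⁻¹² mol L⁻¹

1.21×10⁻¹² M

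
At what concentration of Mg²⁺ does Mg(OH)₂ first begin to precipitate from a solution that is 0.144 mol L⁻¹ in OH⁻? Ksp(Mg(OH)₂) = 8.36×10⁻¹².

4.03×10⁻¹⁰ M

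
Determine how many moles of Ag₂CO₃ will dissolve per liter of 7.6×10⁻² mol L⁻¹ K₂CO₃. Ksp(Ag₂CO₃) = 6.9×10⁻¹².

4.8×10⁻⁶ M

Ag₂CO₃(s) ⇌ 2 Ag⁺(aq) + CO₃²⁻(aq)
The solution already contains CO₃²⁻ at 7.6×10⁻² mol L⁻¹. Let s be the molar solubility of Ag₂CO₃.
[CO₃²⁻] ≈ 7.6×10⁻² mol L⁻¹ (common ion dominates); [Ag⁺] = 2s.
Ksp = [Ag⁺]^2[CO₃²⁻] = (2s)^2(7.6×10⁻²)
(2s)^2 = 6.9×10⁻¹² / (7.6×10⁻²) = 9.1×10⁻¹¹
s = 4.8×10⁻⁶ mol L⁻¹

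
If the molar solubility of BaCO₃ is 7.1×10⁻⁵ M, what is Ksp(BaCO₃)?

Ksp = 5.0×10⁻⁹

BaCO₃(s) ⇌ Ba²⁺(aq) + CO₃²⁻(aq)
For each mole of BaCO₃ that dissolves per liter, [Ba²⁺] = s and [CO₃²⁻] = s; let s denote this solubility.
Ksp = [Ba²⁺][CO₃²⁻] = s · s = s^2
Ksp = (7.1×10⁻⁵)^2 = 5.0×10⁻⁹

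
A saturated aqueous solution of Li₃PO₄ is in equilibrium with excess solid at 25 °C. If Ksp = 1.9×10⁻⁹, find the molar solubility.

2.9×10⁻³ M

Li₃PO₄(s) ⇌ 3 Li⁺(aq) + PO₄³⁻(aq)
Let s be the molar solubility. Then [Li⁺] = 3s and [PO₄³⁻] = s.
Ksp = [Li⁺]^3[PO₄³⁻] = (3s)^3 · s = 27s^4
27s^4 = 1.9×10⁻⁹  ⇒  s^4 = 7.0×10⁻¹¹
s = (7.0×10⁻¹¹)^(1/4) = 2.9×10⁻³ M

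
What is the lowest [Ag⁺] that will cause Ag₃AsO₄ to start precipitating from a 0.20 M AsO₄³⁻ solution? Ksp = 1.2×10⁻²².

Precipitation of each salt begins when its ion product equals Ksp.
Ag₃AsO₄(s) ⇌ 3 Ag⁺(aq) + AsO₄³⁻(aq)
Ksp = [Ag⁺]^3[AsO₄³⁻] = [Ag⁺]^3(0.20)
[Ag⁺]^3 = 1.2×10⁻²² / (0.20) = 6.0×10⁻²²
[Ag⁺] = 8.4×10⁻⁸ M

8.4×10⁻⁸ M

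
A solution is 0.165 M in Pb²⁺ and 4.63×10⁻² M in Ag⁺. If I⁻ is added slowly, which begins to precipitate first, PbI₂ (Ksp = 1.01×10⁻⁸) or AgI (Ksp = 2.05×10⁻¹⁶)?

A salt starts to precipitate once the ion product Q reaches its Ksp.
For PbI₂: [I⁻] = (Ksp/[Pb²⁺])^(1/2) = 2.47×10⁻⁴ M
For AgI: [I⁻] = (Ksp/[Ag⁺]) = 4.43×10⁻¹⁵ M
Since AgI needs less I⁻ to reach saturation, it precipitates first.

AgI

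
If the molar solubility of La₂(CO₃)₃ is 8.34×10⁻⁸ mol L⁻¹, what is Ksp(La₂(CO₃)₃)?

La₂(CO₃)₃(s) ⇌ 2 La³⁺(aq) + 3 CO₃²⁻(aq)
Call the molar solubility s, so that [La³⁺] = 2s and [CO₃²⁻] = 3s.
Ksp = [La³⁺]^2[CO₃²⁻]^3 = (2s)^2 · (3s)^3 = 108s^5
Ksp = 108 × (8.34×10⁻⁸)^5 = 4.36×10⁻³⁴

Ksp = 4.36×10⁻³⁴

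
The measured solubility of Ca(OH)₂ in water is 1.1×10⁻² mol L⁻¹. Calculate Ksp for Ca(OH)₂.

Ksp = 5.3×10⁻⁶

Ca(OH)₂(s) ⇌ Ca²⁺(aq) + 2 OH⁻(aq)
With molar solubility s: [Ca²⁺] = s, [OH⁻] = 2s.
Ksp = [Ca²⁺][OH⁻]^2 = s · (2s)^2 = 4s^3
Ksp = 4 × (1.1×10⁻²)^3 = 5.3×10⁻⁶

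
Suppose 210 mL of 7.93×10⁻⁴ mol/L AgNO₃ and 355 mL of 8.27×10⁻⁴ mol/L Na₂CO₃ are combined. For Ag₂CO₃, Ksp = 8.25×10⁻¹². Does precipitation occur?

Yes

After mixing, V = 210 mL + 355 mL = 565 mL.
[Ag⁺] = (7.93×10⁻⁴)(210)/565 = 2.95×10⁻⁴ mol/L
[CO₃²⁻] = (8.27×10⁻⁴)(355)/565 = 5.20×10⁻⁴ mol/L
Q = [Ag⁺]^2[CO₃²⁻] = 4.51×10⁻¹¹
Q = 4.51×10⁻¹¹ > Ksp = 8.25×10⁻¹², so the solution is supersaturated and Ag₂CO₃ precipitates.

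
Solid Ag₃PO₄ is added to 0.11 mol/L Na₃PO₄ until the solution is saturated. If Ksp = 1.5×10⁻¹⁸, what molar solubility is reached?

8.0×10⁻⁷ M

Ag₃PO₄(s) ⇌ 3 Ag⁺(aq) + PO₄³⁻(aq)
PO₄³⁻ is already present at 0.11 mol/L. If s mol/L of Ag₃PO₄ dissolves, [Ag⁺] = 3s while [PO₄³⁻] ≈ 0.11 mol/L.
Ksp = [Ag⁺]^3[PO₄³⁻] = (3s)^3(0.11)
(3s)^3 = 1.5×10⁻¹⁸ / (0.11) = 1.4×10⁻¹⁷
s = 8.0×10⁻⁷ mol/L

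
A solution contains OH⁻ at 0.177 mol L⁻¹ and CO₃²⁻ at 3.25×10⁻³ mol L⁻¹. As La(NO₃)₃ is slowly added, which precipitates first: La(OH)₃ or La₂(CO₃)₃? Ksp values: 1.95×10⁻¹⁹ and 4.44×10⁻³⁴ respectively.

La(OH)₃

The threshold for precipitation is Q = Ksp.
For La(OH)₃: [La³⁺] = (Ksp/[OH⁻]^3) = 3.52×10⁻¹⁷ mol L⁻¹
For La₂(CO₃)₃: [La³⁺] = (Ksp/[CO₃²⁻]^3)^(1/2) = 1.14×10⁻¹³ mol L⁻¹
Since La(OH)₃ needs less La³⁺ to reach saturation, it precipitates first.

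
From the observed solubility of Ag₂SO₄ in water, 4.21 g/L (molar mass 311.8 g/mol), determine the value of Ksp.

Ksp = 9.85×10⁻⁶

s = (4.21 g L⁻¹)/(311.8 g mol⁻¹) = 1.3502×10⁻² M
Ag₂SO₄(s) ⇌ 2 Ag⁺(aq) + SO₄²⁻(aq)
Let s be the molar solubility. Then [Ag⁺] = 2s and [SO₄²⁻] = s.
Ksp = [Ag⁺]^2[SO₄²⁻] = (2s)^2 · s = 4s^3
Ksp = 4 × (1.3502×10⁻²)^3 = 9.85×10⁻⁶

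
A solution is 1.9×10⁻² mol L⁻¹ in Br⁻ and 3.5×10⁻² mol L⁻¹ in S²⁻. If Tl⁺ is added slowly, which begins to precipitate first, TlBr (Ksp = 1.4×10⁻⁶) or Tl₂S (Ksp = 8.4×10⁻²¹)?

Precipitation of each salt begins when its ion product equals Ksp.
For TlBr: [Tl⁺] = (Ksp/[Br⁻]) = 7.4×10⁻⁵ mol L⁻¹
For Tl₂S: [Tl⁺] = (Ksp/[S²⁻])^(1/2) = 4.9×10⁻¹⁰ mol L⁻¹
The smaller threshold [Tl⁺] is reached first, so Tl₂S precipitates first.

Tl₂S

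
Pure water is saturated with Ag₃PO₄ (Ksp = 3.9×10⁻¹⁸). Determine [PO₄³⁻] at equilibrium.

Ag₃PO₄(s) ⇌ 3 Ag⁺(aq) + PO₄³⁻(aq)
Call the molar solubility s, so that [Ag⁺] = 3s and [PO₄³⁻] = s.
Ksp = [Ag⁺]^3[PO₄³⁻] = (3s)^3 · s = 27s^4 = 3.9×10⁻¹⁸
s = 1.9×10⁻⁵ mol L⁻¹
[PO₄³⁻] = s = 1.9×10⁻⁵ mol L⁻¹

1.9×10⁻⁵ M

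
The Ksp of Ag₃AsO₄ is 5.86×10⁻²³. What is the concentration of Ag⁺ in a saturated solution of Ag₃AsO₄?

Ag₃AsO₄(s) ⇌ 3 Ag⁺(aq) + AsO₄³⁻(aq)
If s mol/L of Ag₃AsO₄ dissolves, [Ag⁺] = 3s and [AsO₄³⁻] = s.
Ksp = [Ag⁺]^3[AsO₄³⁻] = (3s)^3 · s = 27s^4 = 5.86×10⁻²³
s = 1.21×10⁻⁶ M
[Ag⁺] = 3s = 3.64×10⁻⁶ M

3.64×10⁻⁶ M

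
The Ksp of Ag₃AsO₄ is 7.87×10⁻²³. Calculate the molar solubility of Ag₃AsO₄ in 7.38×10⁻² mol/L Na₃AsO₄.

Ag₃AsO₄(s) ⇌ 3 Ag⁺(aq) + AsO₄³⁻(aq)
AsO₄³⁻ is already present at 7.38×10⁻² mol/L. If s mol/L of Ag₃AsO₄ dissolves, [Ag⁺] = 3s while [AsO₄³⁻] ≈ 7.38×10⁻² mol/L.
Ksp = [Ag⁺]^3[AsO₄³⁻] = (3s)^3(7.38×10⁻²)
(3s)^3 = 7.87×10⁻²³ / (7.38×10⁻²) = 1.07×10⁻²¹
s = 3.41×10⁻⁸ mol/L

3.41×10⁻⁸ M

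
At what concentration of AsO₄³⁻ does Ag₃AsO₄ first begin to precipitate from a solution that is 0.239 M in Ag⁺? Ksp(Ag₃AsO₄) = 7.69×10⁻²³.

Precipitation of each salt begins when its ion product equals Ksp.
Ag₃AsO₄(s) ⇌ 3 Ag⁺(aq) + AsO₄³⁻(aq)
Ksp = [Ag⁺]^3[AsO₄³⁻] = [AsO₄³⁻](0.239)^3
[AsO₄³⁻] = 7.69×10⁻²³ / (0.239)^3 = 5.63×10⁻²¹
[AsO₄³⁻] = 5.63×10⁻²¹ M

5.63×10⁻²¹ M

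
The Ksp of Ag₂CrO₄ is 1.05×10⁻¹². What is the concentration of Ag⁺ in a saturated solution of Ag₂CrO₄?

1.28×10⁻⁴ M

Ag₂CrO₄(s) ⇌ 2 Ag⁺(aq) + CrO₄²⁻(aq)
Call the molar solubility s, so that [Ag⁺] = 2s and [CrO₄²⁻] = s.
Ksp = [Ag⁺]^2[CrO₄²⁻] = (2s)^2 · s = 4s^3 = 1.05×10⁻¹²
s = 6.40×10⁻⁵ M
[Ag⁺] = 2s = 1.28×10⁻⁴ M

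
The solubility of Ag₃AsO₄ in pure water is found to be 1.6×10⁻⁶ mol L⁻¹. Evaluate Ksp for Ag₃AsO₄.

Ksp = 1.8×10⁻²²

Ag₃AsO₄(s) ⇌ 3 Ag⁺(aq) + AsO₄³⁻(aq)
If s mol/L of Ag₃AsO₄ dissolves, [Ag⁺] = 3s and [AsO₄³⁻] = s.
Ksp = [Ag⁺]^3[AsO₄³⁻] = (3s)^3 · s = 27s^4
Ksp = 27 × (1.6×10⁻⁶)^4 = 1.8×10⁻²²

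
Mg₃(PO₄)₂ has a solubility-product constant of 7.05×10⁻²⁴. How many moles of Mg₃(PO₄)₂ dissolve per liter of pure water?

Mg₃(PO₄)₂(s) ⇌ 3 Mg²⁺(aq) + 2 PO₄³⁻(aq)
Let s be the molar solubility. Then [Mg²⁺] = 3s and [PO₄³⁻] = 2s.
Ksp = [Mg²⁺]^3[PO₄³⁻]^2 = (3s)^3 · (2s)^2 = 108s^5
108s^5 = 7.05×10⁻²⁴  ⇒  s^5 = 6.53×10⁻²⁶
Taking the 5th root, s = 9.18×10⁻⁶ mol/L.

9.18×10⁻⁶ M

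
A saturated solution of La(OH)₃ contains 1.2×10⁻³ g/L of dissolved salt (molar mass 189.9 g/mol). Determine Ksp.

Ksp = 4.3×10⁻²⁰

Molar solubility s = (1.2×10⁻³ g/L) / (189.9 g/mol) = 6.319×10⁻⁶ mol/L
La(OH)₃(s) ⇌ La³⁺(aq) + 3 OH⁻(aq)
If s mol/L of La(OH)₃ dissolves, [La³⁺] = s and [OH⁻] = 3s.
Ksp = [La³⁺][OH⁻]^3 = s · (3s)^3 = 27s^4
Ksp = 27 × (6.319×10⁻⁶)^4 = 4.3×10⁻²⁰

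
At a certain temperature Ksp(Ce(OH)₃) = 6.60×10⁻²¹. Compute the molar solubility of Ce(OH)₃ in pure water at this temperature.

Ce(OH)₃(s) ⇌ Ce³⁺(aq) + 3 OH⁻(aq)
Call the molar solubility s, so that [Ce³⁺] = s and [OH⁻] = 3s.
Ksp = [Ce³⁺][OH⁻]^3 = s · (3s)^3 = 27s^4
27s^4 = 6.60×10⁻²¹  ⇒  s^4 = 2.44×10⁻²²
s = 3.95×10⁻⁶ M

3.95×10⁻⁶ M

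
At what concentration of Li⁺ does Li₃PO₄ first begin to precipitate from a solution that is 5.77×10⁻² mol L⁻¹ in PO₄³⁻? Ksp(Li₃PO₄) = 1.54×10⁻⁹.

2.99×10⁻³ M

Precipitation of each salt begins when its ion product equals Ksp.
Li₃PO₄(s) ⇌ 3 Li⁺(aq) + PO₄³⁻(aq)
Ksp = [Li⁺]^3[PO₄³⁻] = [Li⁺]^3(5.77×10⁻²)
[Li⁺]^3 = 1.54×10⁻⁹ / (5.77×10⁻²) = 2.67×10⁻⁸
[Li⁺] = 2.99×10⁻³ mol L⁻¹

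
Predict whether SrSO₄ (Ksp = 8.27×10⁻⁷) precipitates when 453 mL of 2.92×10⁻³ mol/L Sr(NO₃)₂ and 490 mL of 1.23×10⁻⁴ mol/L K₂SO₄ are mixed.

No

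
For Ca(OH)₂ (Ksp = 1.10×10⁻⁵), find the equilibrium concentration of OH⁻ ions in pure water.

Ca(OH)₂(s) ⇌ Ca²⁺(aq) + 2 OH⁻(aq)
For each mole of Ca(OH)₂ that dissolves per liter, [Ca²⁺] = s and [OH⁻] = 2s; let s denote this solubility.
Ksp = [Ca²⁺][OH⁻]^2 = s · (2s)^2 = 4s^3 = 1.10×10⁻⁵
s = 1.40×10⁻² M
[OH⁻] = 2s = 2.80×10⁻² M

2.80×10⁻² M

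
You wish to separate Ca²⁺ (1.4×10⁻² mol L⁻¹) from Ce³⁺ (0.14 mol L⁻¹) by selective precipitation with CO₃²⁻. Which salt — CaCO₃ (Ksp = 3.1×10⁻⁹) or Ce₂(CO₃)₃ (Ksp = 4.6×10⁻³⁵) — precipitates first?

Precipitation begins when Q = Ksp.
For CaCO₃: [CO₃²⁻] = (Ksp/[Ca²⁺]) = 2.2×10⁻⁷ mol L⁻¹
For Ce₂(CO₃)₃: [CO₃²⁻] = (Ksp/[Ce³⁺]^2)^(1/3) = 1.3×10⁻¹¹ mol L⁻¹
Since Ce₂(CO₃)₃ needs less CO₃²⁻ to reach saturation, it precipitates first.

Ce₂(CO₃)₃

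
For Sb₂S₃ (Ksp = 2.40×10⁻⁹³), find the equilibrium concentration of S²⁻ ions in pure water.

Sb₂S₃(s) ⇌ 2 Sb³⁺(aq) + 3 S²⁻(aq)
With molar solubility s: [Sb³⁺] = 2s, [S²⁻] = 3s.
Ksp = [Sb³⁺]^2[S²⁻]^3 = (2s)^2 · (3s)^3 = 108s^5 = 2.40×10⁻⁹³
s = 1.17×10⁻¹⁹ mol L⁻¹
[S²⁻] = 3s = 3.52×10⁻¹⁹ mol L⁻¹

3.52×10⁻¹⁹ M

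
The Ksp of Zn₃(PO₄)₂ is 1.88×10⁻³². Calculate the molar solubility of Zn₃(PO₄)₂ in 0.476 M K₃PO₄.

1.45×10⁻¹¹ M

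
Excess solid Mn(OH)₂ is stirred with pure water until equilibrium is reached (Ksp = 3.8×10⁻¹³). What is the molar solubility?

Mn(OH)₂(s) ⇌ Mn²⁺(aq) + 2 OH⁻(aq)
Call the molar solubility s, so that [Mn²⁺] = s and [OH⁻] = 2s.
Ksp = [Mn²⁺][OH⁻]^2 = s · (2s)^2 = 4s^3
4s^3 = 3.8×10⁻¹³  ⇒  s^3 = 9.5×10⁻¹⁴
s = 4.6×10⁻⁵ M

4.6×10⁻⁵ M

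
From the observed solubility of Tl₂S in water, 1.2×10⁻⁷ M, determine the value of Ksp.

Ksp = 6.9×10⁻²¹

Tl₂S(s) ⇌ 2 Tl⁺(aq) + S²⁻(aq)
For each mole of Tl₂S that dissolves per liter, [Tl⁺] = 2s and [S²⁻] = s; let s denote this solubility.
Ksp = [Tl⁺]^2[S²⁻] = (2s)^2 · s = 4s^3
Ksp = 4 × (1.2×10⁻⁷)^3 = 6.9×10⁻²¹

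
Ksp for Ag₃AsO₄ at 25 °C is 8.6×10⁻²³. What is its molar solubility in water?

Ag₃AsO₄(s) ⇌ 3 Ag⁺(aq) + AsO₄³⁻(aq)
Let s be the molar solubility. Then [Ag⁺] = 3s and [AsO₄³⁻] = s.
Ksp = [Ag⁺]^3[AsO₄³⁻] = (3s)^3 · s = 27s^4
27s^4 = 8.6×10⁻²³  ⇒  s^4 = 3.2×10⁻²⁴
s = 1.3×10⁻⁶ M

1.3×10⁻⁶ M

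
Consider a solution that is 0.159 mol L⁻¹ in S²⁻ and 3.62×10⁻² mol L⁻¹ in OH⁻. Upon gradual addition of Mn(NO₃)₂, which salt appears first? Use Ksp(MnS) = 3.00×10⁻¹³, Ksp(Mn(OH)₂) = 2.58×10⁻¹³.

MnS

The threshold for precipitation is Q = Ksp.
For MnS: [Mn²⁺] = (Ksp/[S²⁻]) = 1.89×10⁻¹² mol L⁻¹
For Mn(OH)₂: [Mn²⁺] = (Ksp/[OH⁻]^2) = 1.97×10⁻¹⁰ mol L⁻¹
MnS requires the lower [Mn²⁺], so it precipitates first.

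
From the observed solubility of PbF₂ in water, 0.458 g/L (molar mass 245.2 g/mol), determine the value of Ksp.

Ksp = 2.61×10⁻⁸

s = (0.458 g L⁻¹)/(245.2 g mol⁻¹) = 1.8679×10⁻³ M
PbF₂(s) ⇌ Pb²⁺(aq) + 2 F⁻(aq)
If s mol/L of PbF₂ dissolves, [Pb²⁺] = s and [F⁻] = 2s.
Ksp = [Pb²⁺][F⁻]^2 = s · (2s)^2 = 4s^3
Ksp = 4 × (1.8679×10⁻³)^3 = 2.61×10⁻⁸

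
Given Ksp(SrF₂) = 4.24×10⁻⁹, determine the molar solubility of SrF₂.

SrF₂(s) ⇌ Sr²⁺(aq) + 2 F⁻(aq)
If s mol/L of SrF₂ dissolves, [Sr²⁺] = s and [F⁻] = 2s.
Ksp = [Sr²⁺][F⁻]^2 = s · (2s)^2 = 4s^3
4s^3 = 4.24×10⁻⁹  ⇒  s^3 = 1.06×10⁻⁹
s = (1.06×10⁻⁹)^(1/3) = 1.02×10⁻³ M

1.02×10⁻³ M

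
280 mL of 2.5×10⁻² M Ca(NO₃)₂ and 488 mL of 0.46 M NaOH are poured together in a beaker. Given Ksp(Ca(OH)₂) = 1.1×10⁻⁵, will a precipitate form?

After mixing, V = 280 mL + 488 mL = 768 mL.
[Ca²⁺] = (2.5×10⁻²)(280)/768 = 9.1×10⁻³ M
[OH⁻] = (0.46)(488)/768 = 0.29 M
Q = [Ca²⁺][OH⁻]^2 = 7.8×10⁻⁴
Because Q > Ksp (7.8×10⁻⁴ vs 1.1×10⁻⁵), a precipitate of Ca(OH)₂ forms.

Yes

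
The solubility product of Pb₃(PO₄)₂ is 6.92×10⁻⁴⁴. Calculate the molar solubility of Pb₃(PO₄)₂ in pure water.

9.15×10⁻¹⁰ M

Pb₃(PO₄)₂(s) ⇌ 3 Pb²⁺(aq) + 2 PO₄³⁻(aq)
If s mol/L of Pb₃(PO₄)₂ dissolves, [Pb²⁺] = 3s and [PO₄³⁻] = 2s.
Ksp = [Pb²⁺]^3[PO₄³⁻]^2 = (3s)^3 · (2s)^2 = 108s^5
108s^5 = 6.92×10⁻⁴⁴  ⇒  s^5 = 6.41×10⁻⁴⁶
Taking the 5th root, s = 9.15×10⁻¹⁰ M.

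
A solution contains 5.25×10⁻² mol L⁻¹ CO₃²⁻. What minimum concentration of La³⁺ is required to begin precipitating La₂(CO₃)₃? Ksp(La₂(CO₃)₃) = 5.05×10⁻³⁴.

Precipitation of each salt begins when its ion product equals Ksp.
La₂(CO₃)₃(s) ⇌ 2 La³⁺(aq) + 3 CO₃²⁻(aq)
Ksp = [La³⁺]^2[CO₃²⁻]^3 = [La³⁺]^2(5.25×10⁻²)^3
[La³⁺]^2 = 5.05×10⁻³⁴ / (5.25×10⁻²)^3 = 3.49×10⁻³⁰
[La³⁺] = 1.87×10⁻¹⁵ mol L⁻¹

1.87×10⁻¹⁵ M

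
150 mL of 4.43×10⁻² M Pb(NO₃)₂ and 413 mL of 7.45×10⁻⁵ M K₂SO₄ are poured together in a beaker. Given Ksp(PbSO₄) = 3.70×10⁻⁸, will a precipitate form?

Yes

The combined volume is 563 mL.
[Pb²⁺] = (4.43×10⁻²)(150)/563 = 1.18×10⁻² M
[SO₄²⁻] = (7.45×10⁻⁵)(413)/563 = 5.47×10⁻⁵ M
Q = [Pb²⁺][SO₄²⁻] = 6.45×10⁻⁷
Because Q > Ksp (6.45×10⁻⁷ vs 3.70×10⁻⁸), a precipitate of PbSO₄ forms.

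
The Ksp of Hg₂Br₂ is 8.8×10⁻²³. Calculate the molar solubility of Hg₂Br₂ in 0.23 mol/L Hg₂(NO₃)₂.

9.8×10⁻¹² M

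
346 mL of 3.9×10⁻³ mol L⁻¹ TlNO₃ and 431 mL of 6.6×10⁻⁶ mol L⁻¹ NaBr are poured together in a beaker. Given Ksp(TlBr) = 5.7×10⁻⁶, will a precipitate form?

No

The combined volume is 777 mL.
[Tl⁺] = (3.9×10⁻³)(346)/777 = 1.7×10⁻³ mol L⁻¹
[Br⁻] = (6.6×10⁻⁶)(431)/777 = 3.7×10⁻⁶ mol L⁻¹
Q = [Tl⁺][Br⁻] = 6.4×10⁻⁹
Q < Ksp (6.4×10⁻⁹ vs 5.7×10⁻⁶); the solution remains unsaturated and no precipitate forms.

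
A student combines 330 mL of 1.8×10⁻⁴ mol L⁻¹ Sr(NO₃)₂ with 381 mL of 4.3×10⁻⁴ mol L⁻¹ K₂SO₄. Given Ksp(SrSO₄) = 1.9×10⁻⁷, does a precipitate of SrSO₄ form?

Total volume after mixing = 330 + 381 = 711 mL.
[Sr²⁺] = (1.8×10⁻⁴)(330)/711 = 8.4×10⁻⁵ mol L⁻¹
[SO₄²⁻] = (4.3×10⁻⁴)(381)/711 = 2.3×10⁻⁴ mol L⁻¹
Q = [Sr²⁺][SO₄²⁻] = 1.9×10⁻⁸
Since Q (1.9×10⁻⁸) is less than Ksp (1.9×10⁻⁷), no SrSO₄ precipitates.

No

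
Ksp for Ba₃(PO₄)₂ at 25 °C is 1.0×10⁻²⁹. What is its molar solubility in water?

6.2×10⁻⁷ M

Ba₃(PO₄)₂(s) ⇌ 3 Ba²⁺(aq) + 2 PO₄³⁻(aq)
Call the molar solubility s, so that [Ba²⁺] = 3s and [PO₄³⁻] = 2s.
Ksp = [Ba²⁺]^3[PO₄³⁻]^2 = (3s)^3 · (2s)^2 = 108s^5
108s^5 = 1.0×10⁻²⁹  ⇒  s^5 = 9.3×10⁻³²
Taking the 5th root, s = 6.2×10⁻⁷ mol/L.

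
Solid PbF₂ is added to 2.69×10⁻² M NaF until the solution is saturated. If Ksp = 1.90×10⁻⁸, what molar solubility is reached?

PbF₂(s) ⇌ Pb²⁺(aq) + 2 F⁻(aq)
F⁻ is already present at 2.69×10⁻² M. If s mol/L of PbF₂ dissolves, [Pb²⁺] = s while [F⁻] ≈ 2.69×10⁻² M.
Ksp = [Pb²⁺][F⁻]^2 = s(2.69×10⁻²)^2
s = 1.90×10⁻⁸ / (2.69×10⁻²)^2 = 2.63×10⁻⁵
s = 2.63×10⁻⁵ M

2.63×10⁻⁵ M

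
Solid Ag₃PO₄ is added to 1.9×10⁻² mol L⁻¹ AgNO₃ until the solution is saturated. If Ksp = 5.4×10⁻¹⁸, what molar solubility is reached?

Ag₃PO₄(s) ⇌ 3 Ag⁺(aq) + PO₄³⁻(aq)
With Ag⁺ already at 1.9×10⁻² mol L⁻¹ and s small, take [Ag⁺] ≈ 1.9×10⁻² mol L⁻¹ and [PO₄³⁻] = s.
Ksp = [Ag⁺]^3[PO₄³⁻] = (1.9×10⁻²)^3s
s = 5.4×10⁻¹⁸ / (1.9×10⁻²)^3 = 7.9×10⁻¹³
s = 7.9×10⁻¹³ mol L⁻¹

7.9×10⁻¹³ M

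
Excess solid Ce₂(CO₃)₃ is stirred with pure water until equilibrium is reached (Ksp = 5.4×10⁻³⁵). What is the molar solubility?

Ce₂(CO₃)₃(s) ⇌ 2 Ce³⁺(aq) + 3 CO₃²⁻(aq)
With molar solubility s: [Ce³⁺] = 2s, [CO₃²⁻] = 3s.
Ksp = [Ce³⁺]^2[CO₃²⁻]^3 = (2s)^2 · (3s)^3 = 108s^5
108s^5 = 5.4×10⁻³⁵  ⇒  s^5 = 5.0×10⁻³⁷
s = 5.5×10⁻⁸ mol/L

5.5×10⁻⁸ M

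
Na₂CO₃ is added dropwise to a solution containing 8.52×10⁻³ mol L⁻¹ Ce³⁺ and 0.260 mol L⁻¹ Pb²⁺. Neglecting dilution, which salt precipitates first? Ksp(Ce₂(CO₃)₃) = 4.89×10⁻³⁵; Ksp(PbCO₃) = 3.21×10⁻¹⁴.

Precipitation begins when Q = Ksp.
For Ce₂(CO₃)₃: [CO₃²⁻] = (Ksp/[Ce³⁺]^2)^(1/3) = 8.77×10⁻¹¹ mol L⁻¹
For PbCO₃: [CO₃²⁻] = (Ksp/[Pb²⁺]) = 1.23×10⁻¹³ mol L⁻¹
The smaller threshold [CO₃²⁻] is reached first, so PbCO₃ precipitates first.

PbCO₃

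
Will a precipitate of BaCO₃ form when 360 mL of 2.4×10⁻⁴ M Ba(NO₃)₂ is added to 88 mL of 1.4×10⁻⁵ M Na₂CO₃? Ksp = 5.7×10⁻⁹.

Total volume after mixing = 360 + 88 = 448 mL.
[Ba²⁺] = (2.4×10⁻⁴)(360)/448 = 1.9×10⁻⁴ M
[CO₃²⁻] = (1.4×10⁻⁵)(88)/448 = 2.8×10⁻⁶ M
Q = [Ba²⁺][CO₃²⁻] = 5.3×10⁻¹⁰
Q = 5.3×10⁻¹⁰ < Ksp = 5.7×10⁻⁹, so the solution is unsaturated and no precipitate forms.

No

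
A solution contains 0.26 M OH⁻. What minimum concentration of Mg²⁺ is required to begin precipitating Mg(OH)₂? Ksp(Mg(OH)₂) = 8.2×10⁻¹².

1.2×10⁻¹⁰ M

Each salt precipitates once Q = Ksp for that salt.
Mg(OH)₂(s) ⇌ Mg²⁺(aq) + 2 OH⁻(aq)
Ksp = [Mg²⁺][OH⁻]^2 = [Mg²⁺](0.26)^2
[Mg²⁺] = 8.2×10⁻¹² / (0.26)^2 = 1.2×10⁻¹⁰
[Mg²⁺] = 1.2×10⁻¹⁰ M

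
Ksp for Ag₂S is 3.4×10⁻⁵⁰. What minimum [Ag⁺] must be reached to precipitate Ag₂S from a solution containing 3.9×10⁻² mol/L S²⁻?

9.3×10⁻²⁵ M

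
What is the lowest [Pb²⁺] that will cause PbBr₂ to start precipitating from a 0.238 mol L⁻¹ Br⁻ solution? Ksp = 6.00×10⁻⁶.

A salt starts to precipitate once the ion product Q reaches its Ksp.
PbBr₂(s) ⇌ Pb²⁺(aq) + 2 Br⁻(aq)
Ksp = [Pb²⁺][Br⁻]^2 = [Pb²⁺](0.238)^2
[Pb²⁺] = 6.00×10⁻⁶ / (0.238)^2 = 1.06×10⁻⁴
[Pb²⁺] = 1.06×10⁻⁴ mol L⁻¹

1.06×10⁻⁴ M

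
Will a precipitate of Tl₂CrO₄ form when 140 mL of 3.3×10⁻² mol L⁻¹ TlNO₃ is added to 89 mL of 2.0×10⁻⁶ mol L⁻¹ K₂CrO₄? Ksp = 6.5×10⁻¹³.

Yes

After mixing, V = 140 mL + 89 mL = 229 mL.
[Tl⁺] = (3.3×10⁻²)(140)/229 = 2.0×10⁻² mol L⁻¹
[CrO₄²⁻] = (2.0×10⁻⁶)(89)/229 = 7.8×10⁻⁷ mol L⁻¹
Q = [Tl⁺]^2[CrO₄²⁻] = 3.2×10⁻¹⁰
Q = 3.2×10⁻¹⁰ > Ksp = 6.5×10⁻¹³, so the solution is supersaturated and Tl₂CrO₄ precipitates.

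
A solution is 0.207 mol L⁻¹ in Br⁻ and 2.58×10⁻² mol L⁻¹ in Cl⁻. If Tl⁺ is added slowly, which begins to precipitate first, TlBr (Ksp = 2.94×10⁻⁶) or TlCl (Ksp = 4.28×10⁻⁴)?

The threshold for precipitation is Q = Ksp.
For TlBr: [Tl⁺] = (Ksp/[Br⁻]) = 1.42×10⁻⁵ mol L⁻¹
For TlCl: [Tl⁺] = (Ksp/[Cl⁻]) = 1.66×10⁻² mol L⁻¹
TlBr requires the lower [Tl⁺], so it precipitates first.

TlBr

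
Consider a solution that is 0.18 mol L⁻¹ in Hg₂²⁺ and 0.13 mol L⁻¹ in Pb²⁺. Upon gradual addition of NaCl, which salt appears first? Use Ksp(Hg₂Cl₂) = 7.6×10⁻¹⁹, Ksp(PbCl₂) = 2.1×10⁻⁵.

The threshold for precipitation is Q = Ksp.
For Hg₂Cl₂: [Cl⁻] = (Ksp/[Hg₂²⁺])^(1/2) = 2.1×10⁻⁹ mol L⁻¹
For PbCl₂: [Cl⁻] = (Ksp/[Pb²⁺])^(1/2) = 1.3×10⁻² mol L⁻¹
Hg₂Cl₂ requires the lower [Cl⁻], so it precipitates first.

Hg₂Cl₂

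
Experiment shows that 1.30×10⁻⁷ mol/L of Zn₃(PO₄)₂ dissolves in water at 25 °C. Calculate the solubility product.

Zn₃(PO₄)₂(s) ⇌ 3 Zn²⁺(aq) + 2 PO₄³⁻(aq)
With molar solubility s: [Zn²⁺] = 3s, [PO₄³⁻] = 2s.
Ksp = [Zn²⁺]^3[PO₄³⁻]^2 = (3s)^3 · (2s)^2 = 108s^5
Ksp = 108 × (1.30×10⁻⁷)^5 = 4.01×10⁻³³

Ksp = 4.01×10⁻³³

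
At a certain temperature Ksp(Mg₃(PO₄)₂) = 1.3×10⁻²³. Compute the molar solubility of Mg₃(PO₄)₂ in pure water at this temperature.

Mg₃(PO₄)₂(s) ⇌ 3 Mg²⁺(aq) + 2 PO₄³⁻(aq)
Call the molar solubility s, so that [Mg²⁺] = 3s and [PO₄³⁻] = 2s.
Ksp = [Mg²⁺]^3[PO₄³⁻]^2 = (3s)^3 · (2s)^2 = 108s^5
108s^5 = 1.3×10⁻²³  ⇒  s^5 = 1.2×10⁻²⁵
s = 1.0×10⁻⁵ mol L⁻¹

1.0×10⁻⁵ M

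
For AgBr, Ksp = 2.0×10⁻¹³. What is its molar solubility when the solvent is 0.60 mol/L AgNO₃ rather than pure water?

AgBr(s) ⇌ Ag⁺(aq) + Br⁻(aq)
Let s be the solubility of AgBr here. The common ion gives [Ag⁺] ≈ 0.60 mol/L, and [Br⁻] = s.
Ksp = [Ag⁺][Br⁻] = (0.60)s
s = 2.0×10⁻¹³ / (0.60) = 3.3×10⁻¹³
s = 3.3×10⁻¹³ mol/L

3.3×10⁻¹³ M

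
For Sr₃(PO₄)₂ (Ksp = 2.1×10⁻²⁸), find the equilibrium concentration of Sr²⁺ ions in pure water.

Sr₃(PO₄)₂(s) ⇌ 3 Sr²⁺(aq) + 2 PO₄³⁻(aq)
Let s be the molar solubility. Then [Sr²⁺] = 3s and [PO₄³⁻] = 2s.
Ksp = [Sr²⁺]^3[PO₄³⁻]^2 = (3s)^3 · (2s)^2 = 108s^5 = 2.1×10⁻²⁸
s = 1.1×10⁻⁶ mol L⁻¹
[Sr²⁺] = 3s = 3.4×10⁻⁶ mol L⁻¹

3.4×10⁻⁶ M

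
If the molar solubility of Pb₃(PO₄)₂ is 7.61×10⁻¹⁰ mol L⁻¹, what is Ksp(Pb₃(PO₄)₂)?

Ksp = 2.76×10⁻⁴⁴

Pb₃(PO₄)₂(s) ⇌ 3 Pb²⁺(aq) + 2 PO₄³⁻(aq)
For each mole of Pb₃(PO₄)₂ that dissolves per liter, [Pb²⁺] = 3s and [PO₄³⁻] = 2s; let s denote this solubility.
Ksp = [Pb²⁺]^3[PO₄³⁻]^2 = (3s)^3 · (2s)^2 = 108s^5
Ksp = 108 × (7.61×10⁻¹⁰)^5 = 2.76×10⁻⁴⁴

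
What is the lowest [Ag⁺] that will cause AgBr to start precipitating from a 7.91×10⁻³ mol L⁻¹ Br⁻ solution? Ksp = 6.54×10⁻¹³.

Precipitation of each salt begins when its ion product equals Ksp.
AgBr(s) ⇌ Ag⁺(aq) + Br⁻(aq)
Ksp = [Ag⁺][Br⁻] = [Ag⁺](7.91×10⁻³)
[Ag⁺] = 6.54×10⁻¹³ / (7.91×10⁻³) = 8.27×10⁻¹¹
[Ag⁺] = 8.27×10⁻¹¹ mol L⁻¹

8.27×10⁻¹¹ M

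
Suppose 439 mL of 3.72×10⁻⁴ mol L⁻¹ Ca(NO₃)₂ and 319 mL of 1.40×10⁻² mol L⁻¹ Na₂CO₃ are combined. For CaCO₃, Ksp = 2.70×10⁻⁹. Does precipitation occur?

Total volume after mixing = 439 + 319 = 758 mL.
[Ca²⁺] = (3.72×10⁻⁴)(439)/758 = 2.15×10⁻⁴ mol L⁻¹
[CO₃²⁻] = (1.40×10⁻²)(319)/758 = 5.89×10⁻³ mol L⁻¹
Q = [Ca²⁺][CO₃²⁻] = 1.27×10⁻⁶
Q = 1.27×10⁻⁶ > Ksp = 2.70×10⁻⁹, so the solution is supersaturated and CaCO₃ precipitates.

Yes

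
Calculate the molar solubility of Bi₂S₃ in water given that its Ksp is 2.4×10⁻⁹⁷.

1.9×10⁻²⁰ M

Bi₂S₃(s) ⇌ 2 Bi³⁺(aq) + 3 S²⁻(aq)
Let s be the molar solubility. Then [Bi³⁺] = 2s and [S²⁻] = 3s.
Ksp = [Bi³⁺]^2[S²⁻]^3 = (2s)^2 · (3s)^3 = 108s^5
108s^5 = 2.4×10⁻⁹⁷  ⇒  s^5 = 2.2×10⁻⁹⁹
Taking the 5th root, s = 1.9×10⁻²⁰ mol/L.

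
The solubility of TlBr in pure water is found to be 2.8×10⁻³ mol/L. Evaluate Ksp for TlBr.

Ksp = 7.8×10⁻⁶

TlBr(s) ⇌ Tl⁺(aq) + Br⁻(aq)
For each mole of TlBr that dissolves per liter, [Tl⁺] = s and [Br⁻] = s; let s denote this solubility.
Ksp = [Tl⁺][Br⁻] = s · s = s^2
Ksp = (2.8×10⁻³)^2 = 7.8×10⁻⁶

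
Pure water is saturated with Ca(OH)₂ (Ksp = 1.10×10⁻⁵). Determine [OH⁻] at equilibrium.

Ca(OH)₂(s) ⇌ Ca²⁺(aq) + 2 OH⁻(aq)
For each mole of Ca(OH)₂ that dissolves per liter, [Ca²⁺] = s and [OH⁻] = 2s; let s denote this solubility.
Ksp = [Ca²⁺][OH⁻]^2 = s · (2s)^2 = 4s^3 = 1.10×10⁻⁵
s = 1.40×10⁻² mol/L
[OH⁻] = 2s = 2.80×10⁻² mol/L

2.80×10⁻² M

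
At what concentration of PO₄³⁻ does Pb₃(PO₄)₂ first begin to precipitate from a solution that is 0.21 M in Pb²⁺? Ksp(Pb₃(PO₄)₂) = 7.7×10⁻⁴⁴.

2.9×10⁻²¹ M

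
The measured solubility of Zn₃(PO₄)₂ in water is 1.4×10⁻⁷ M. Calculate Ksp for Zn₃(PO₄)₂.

Zn₃(PO₄)₂(s) ⇌ 3 Zn²⁺(aq) + 2 PO₄³⁻(aq)
Call the molar solubility s, so that [Zn²⁺] = 3s and [PO₄³⁻] = 2s.
Ksp = [Zn²⁺]^3[PO₄³⁻]^2 = (3s)^3 · (2s)^2 = 108s^5
Ksp = 108 × (1.4×10⁻⁷)^5 = 5.8×10⁻³³

Ksp = 5.8×10⁻³³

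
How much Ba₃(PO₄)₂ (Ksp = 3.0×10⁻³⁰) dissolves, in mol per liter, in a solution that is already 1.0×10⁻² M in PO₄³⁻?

Ba₃(PO₄)₂(s) ⇌ 3 Ba²⁺(aq) + 2 PO₄³⁻(aq)
Let s be the solubility of Ba₃(PO₄)₂ here. The common ion gives [PO₄³⁻] ≈ 1.0×10⁻² M, and [Ba²⁺] = 3s.
Ksp = [Ba²⁺]^3[PO₄³⁻]^2 = (3s)^3(1.0×10⁻²)^2
(3s)^3 = 3.0×10⁻³⁰ / (1.0×10⁻²)^2 = 3.0×10⁻²⁶
s = 1.0×10⁻⁹ M

1.0×10⁻⁹ M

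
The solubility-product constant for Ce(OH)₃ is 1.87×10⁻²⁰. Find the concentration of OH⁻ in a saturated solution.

Ce(OH)₃(s) ⇌ Ce³⁺(aq) + 3 OH⁻(aq)
If s mol/L of Ce(OH)₃ dissolves, [Ce³⁺] = s and [OH⁻] = 3s.
Ksp = [Ce³⁺][OH⁻]^3 = s · (3s)^3 = 27s^4 = 1.87×10⁻²⁰
s = 5.13×10⁻⁶ mol L⁻¹
[OH⁻] = 3s = 1.54×10⁻⁵ mol L⁻¹

1.54×10⁻⁵ M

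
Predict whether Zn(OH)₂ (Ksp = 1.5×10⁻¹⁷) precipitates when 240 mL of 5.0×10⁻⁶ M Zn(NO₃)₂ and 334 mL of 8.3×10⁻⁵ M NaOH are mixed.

After mixing, V = 240 mL + 334 mL = 574 mL.
[Zn²⁺] = (5.0×10⁻⁶)(240)/574 = 2.1×10⁻⁶ M
[OH⁻] = (8.3×10⁻⁵)(334)/574 = 4.8×10⁻⁵ M
Q = [Zn²⁺][OH⁻]^2 = 4.9×10⁻¹⁵
Q = 4.9×10⁻¹⁵ > Ksp = 1.5×10⁻¹⁷, so the solution is supersaturated and Zn(OH)₂ precipitates.

Yes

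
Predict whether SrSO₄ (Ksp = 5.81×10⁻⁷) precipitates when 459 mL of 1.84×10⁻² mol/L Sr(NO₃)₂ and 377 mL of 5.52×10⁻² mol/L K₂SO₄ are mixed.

After mixing, V = 459 mL + 377 mL = 836 mL.
[Sr²⁺] = (1.84×10⁻²)(459)/836 = 1.01×10⁻² mol/L
[SO₄²⁻] = (5.52×10⁻²)(377)/836 = 2.49×10⁻² mol/L
Q = [Sr²⁺][SO₄²⁻] = 2.51×10⁻⁴
Q = 2.51×10⁻⁴ > Ksp = 5.81×10⁻⁷, so the solution is supersaturated and SrSO₄ precipitates.

Yes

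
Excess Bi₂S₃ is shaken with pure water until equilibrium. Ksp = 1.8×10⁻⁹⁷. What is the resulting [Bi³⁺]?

3.5×10⁻²⁰ M

Bi₂S₃(s) ⇌ 2 Bi³⁺(aq) + 3 S²⁻(aq)
If s mol/L of Bi₂S₃ dissolves, [Bi³⁺] = 2s and [S²⁻] = 3s.
Ksp = [Bi³⁺]^2[S²⁻]^3 = (2s)^2 · (3s)^3 = 108s^5 = 1.8×10⁻⁹⁷
s = 1.8×10⁻²⁰ mol/L
[Bi³⁺] = 2s = 3.5×10⁻²⁰ mol/L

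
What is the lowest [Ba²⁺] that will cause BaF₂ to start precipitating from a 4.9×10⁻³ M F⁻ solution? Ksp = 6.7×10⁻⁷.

2.8×10⁻² M

A salt starts to precipitate once the ion product Q reaches its Ksp.
BaF₂(s) ⇌ Ba²⁺(aq) + 2 F⁻(aq)
Ksp = [Ba²⁺][F⁻]^2 = [Ba²⁺](4.9×10⁻³)^2
[Ba²⁺] = 6.7×10⁻⁷ / (4.9×10⁻³)^2 = 2.8×10⁻²
[Ba²⁺] = 2.8×10⁻² M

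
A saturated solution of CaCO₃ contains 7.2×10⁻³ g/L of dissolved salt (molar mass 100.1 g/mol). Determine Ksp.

Ksp = 5.2×10⁻⁹

Convert to molarity: s = 7.2×10⁻³ / 100.1 = 7.193×10⁻⁵ mol/L
CaCO₃(s) ⇌ Ca²⁺(aq) + CO₃²⁻(aq)
For each mole of CaCO₃ that dissolves per liter, [Ca²⁺] = s and [CO₃²⁻] = s; let s denote this solubility.
Ksp = [Ca²⁺][CO₃²⁻] = s · s = s^2
Ksp = (7.193×10⁻⁵)^2 = 5.2×10⁻⁹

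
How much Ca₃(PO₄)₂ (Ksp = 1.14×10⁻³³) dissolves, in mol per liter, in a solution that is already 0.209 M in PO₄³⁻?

9.89×10⁻¹² M

Ca₃(PO₄)₂(s) ⇌ 3 Ca²⁺(aq) + 2 PO₄³⁻(aq)
With PO₄³⁻ already at 0.209 M and s small, take [PO₄³⁻] ≈ 0.209 M and [Ca²⁺] = 3s.
Ksp = [Ca²⁺]^3[PO₄³⁻]^2 = (3s)^3(0.209)^2
(3s)^3 = 1.14×10⁻³³ / (0.209)^2 = 2.61×10⁻³²
s = 9.89×10⁻¹² M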